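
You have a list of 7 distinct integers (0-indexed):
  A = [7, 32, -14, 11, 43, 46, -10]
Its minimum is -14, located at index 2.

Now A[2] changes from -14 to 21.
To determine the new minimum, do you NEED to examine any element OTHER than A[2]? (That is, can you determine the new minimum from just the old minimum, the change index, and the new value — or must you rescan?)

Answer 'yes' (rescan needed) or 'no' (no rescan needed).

Answer: yes

Derivation:
Old min = -14 at index 2
Change at index 2: -14 -> 21
Index 2 WAS the min and new value 21 > old min -14. Must rescan other elements to find the new min.
Needs rescan: yes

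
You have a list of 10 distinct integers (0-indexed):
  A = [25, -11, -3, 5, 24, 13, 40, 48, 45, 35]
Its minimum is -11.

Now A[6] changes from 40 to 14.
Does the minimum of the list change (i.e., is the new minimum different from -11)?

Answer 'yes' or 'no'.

Old min = -11
Change: A[6] 40 -> 14
Changed element was NOT the min; min changes only if 14 < -11.
New min = -11; changed? no

Answer: no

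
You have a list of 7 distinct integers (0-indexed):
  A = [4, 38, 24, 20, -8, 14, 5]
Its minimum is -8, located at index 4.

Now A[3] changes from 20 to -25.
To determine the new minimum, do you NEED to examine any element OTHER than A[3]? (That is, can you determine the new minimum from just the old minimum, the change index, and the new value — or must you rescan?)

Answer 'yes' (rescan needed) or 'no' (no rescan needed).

Old min = -8 at index 4
Change at index 3: 20 -> -25
Index 3 was NOT the min. New min = min(-8, -25). No rescan of other elements needed.
Needs rescan: no

Answer: no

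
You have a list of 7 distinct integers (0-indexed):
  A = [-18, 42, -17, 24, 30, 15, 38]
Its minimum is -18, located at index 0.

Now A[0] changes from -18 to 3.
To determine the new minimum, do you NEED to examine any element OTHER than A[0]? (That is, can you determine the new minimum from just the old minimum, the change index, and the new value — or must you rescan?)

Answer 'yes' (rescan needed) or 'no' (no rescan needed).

Answer: yes

Derivation:
Old min = -18 at index 0
Change at index 0: -18 -> 3
Index 0 WAS the min and new value 3 > old min -18. Must rescan other elements to find the new min.
Needs rescan: yes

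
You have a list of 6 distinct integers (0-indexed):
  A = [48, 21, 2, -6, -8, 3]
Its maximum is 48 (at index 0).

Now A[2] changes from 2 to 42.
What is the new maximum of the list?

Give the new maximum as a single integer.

Answer: 48

Derivation:
Old max = 48 (at index 0)
Change: A[2] 2 -> 42
Changed element was NOT the old max.
  New max = max(old_max, new_val) = max(48, 42) = 48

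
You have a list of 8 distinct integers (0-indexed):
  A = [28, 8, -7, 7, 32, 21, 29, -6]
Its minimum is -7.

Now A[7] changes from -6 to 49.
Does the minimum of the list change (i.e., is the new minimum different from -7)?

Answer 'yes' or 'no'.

Answer: no

Derivation:
Old min = -7
Change: A[7] -6 -> 49
Changed element was NOT the min; min changes only if 49 < -7.
New min = -7; changed? no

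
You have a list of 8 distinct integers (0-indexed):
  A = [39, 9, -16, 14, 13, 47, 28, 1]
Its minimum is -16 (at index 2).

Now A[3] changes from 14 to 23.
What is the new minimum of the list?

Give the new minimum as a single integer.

Old min = -16 (at index 2)
Change: A[3] 14 -> 23
Changed element was NOT the old min.
  New min = min(old_min, new_val) = min(-16, 23) = -16

Answer: -16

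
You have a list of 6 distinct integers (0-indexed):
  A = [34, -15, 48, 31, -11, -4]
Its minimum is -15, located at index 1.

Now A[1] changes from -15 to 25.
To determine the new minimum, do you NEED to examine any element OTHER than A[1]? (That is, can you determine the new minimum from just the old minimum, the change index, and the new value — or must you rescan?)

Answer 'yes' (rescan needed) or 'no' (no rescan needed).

Answer: yes

Derivation:
Old min = -15 at index 1
Change at index 1: -15 -> 25
Index 1 WAS the min and new value 25 > old min -15. Must rescan other elements to find the new min.
Needs rescan: yes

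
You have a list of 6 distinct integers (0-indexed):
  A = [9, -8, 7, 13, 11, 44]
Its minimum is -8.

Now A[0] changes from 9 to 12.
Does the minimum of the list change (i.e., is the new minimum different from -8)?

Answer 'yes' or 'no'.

Answer: no

Derivation:
Old min = -8
Change: A[0] 9 -> 12
Changed element was NOT the min; min changes only if 12 < -8.
New min = -8; changed? no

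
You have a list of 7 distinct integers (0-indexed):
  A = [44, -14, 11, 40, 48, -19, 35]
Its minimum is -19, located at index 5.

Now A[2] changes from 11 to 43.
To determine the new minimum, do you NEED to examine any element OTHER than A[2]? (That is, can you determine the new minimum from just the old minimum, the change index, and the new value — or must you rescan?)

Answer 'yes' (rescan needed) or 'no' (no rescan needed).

Old min = -19 at index 5
Change at index 2: 11 -> 43
Index 2 was NOT the min. New min = min(-19, 43). No rescan of other elements needed.
Needs rescan: no

Answer: no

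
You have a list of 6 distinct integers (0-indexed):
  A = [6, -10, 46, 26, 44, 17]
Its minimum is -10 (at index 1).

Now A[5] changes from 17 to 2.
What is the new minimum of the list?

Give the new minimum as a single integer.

Answer: -10

Derivation:
Old min = -10 (at index 1)
Change: A[5] 17 -> 2
Changed element was NOT the old min.
  New min = min(old_min, new_val) = min(-10, 2) = -10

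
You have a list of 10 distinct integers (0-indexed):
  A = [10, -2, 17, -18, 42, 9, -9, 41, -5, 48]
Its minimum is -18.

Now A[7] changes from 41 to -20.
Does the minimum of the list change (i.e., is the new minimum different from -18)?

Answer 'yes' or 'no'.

Old min = -18
Change: A[7] 41 -> -20
Changed element was NOT the min; min changes only if -20 < -18.
New min = -20; changed? yes

Answer: yes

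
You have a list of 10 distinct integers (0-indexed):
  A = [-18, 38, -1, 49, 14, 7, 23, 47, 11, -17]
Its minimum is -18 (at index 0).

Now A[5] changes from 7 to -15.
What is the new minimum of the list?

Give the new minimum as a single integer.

Answer: -18

Derivation:
Old min = -18 (at index 0)
Change: A[5] 7 -> -15
Changed element was NOT the old min.
  New min = min(old_min, new_val) = min(-18, -15) = -18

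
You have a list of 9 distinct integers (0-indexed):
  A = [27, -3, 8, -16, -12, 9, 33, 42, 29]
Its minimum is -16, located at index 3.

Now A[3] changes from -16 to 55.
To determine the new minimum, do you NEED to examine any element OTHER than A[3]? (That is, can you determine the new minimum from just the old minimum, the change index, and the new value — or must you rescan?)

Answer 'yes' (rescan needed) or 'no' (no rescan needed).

Answer: yes

Derivation:
Old min = -16 at index 3
Change at index 3: -16 -> 55
Index 3 WAS the min and new value 55 > old min -16. Must rescan other elements to find the new min.
Needs rescan: yes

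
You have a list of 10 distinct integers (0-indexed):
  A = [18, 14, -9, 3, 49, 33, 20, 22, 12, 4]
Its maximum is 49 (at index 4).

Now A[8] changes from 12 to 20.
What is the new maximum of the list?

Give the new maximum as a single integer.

Answer: 49

Derivation:
Old max = 49 (at index 4)
Change: A[8] 12 -> 20
Changed element was NOT the old max.
  New max = max(old_max, new_val) = max(49, 20) = 49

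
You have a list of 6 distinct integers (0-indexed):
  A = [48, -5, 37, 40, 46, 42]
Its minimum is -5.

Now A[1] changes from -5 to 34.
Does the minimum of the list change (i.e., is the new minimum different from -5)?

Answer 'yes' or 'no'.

Answer: yes

Derivation:
Old min = -5
Change: A[1] -5 -> 34
Changed element was the min; new min must be rechecked.
New min = 34; changed? yes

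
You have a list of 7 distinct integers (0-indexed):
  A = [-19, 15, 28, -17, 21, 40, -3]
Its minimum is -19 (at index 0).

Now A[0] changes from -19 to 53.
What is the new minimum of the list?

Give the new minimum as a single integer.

Old min = -19 (at index 0)
Change: A[0] -19 -> 53
Changed element WAS the min. Need to check: is 53 still <= all others?
  Min of remaining elements: -17
  New min = min(53, -17) = -17

Answer: -17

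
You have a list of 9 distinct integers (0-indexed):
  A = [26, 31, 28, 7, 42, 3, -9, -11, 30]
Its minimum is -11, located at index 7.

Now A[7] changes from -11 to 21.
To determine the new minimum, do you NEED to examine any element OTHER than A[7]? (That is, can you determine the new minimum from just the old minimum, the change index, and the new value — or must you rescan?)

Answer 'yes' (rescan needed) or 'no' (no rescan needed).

Answer: yes

Derivation:
Old min = -11 at index 7
Change at index 7: -11 -> 21
Index 7 WAS the min and new value 21 > old min -11. Must rescan other elements to find the new min.
Needs rescan: yes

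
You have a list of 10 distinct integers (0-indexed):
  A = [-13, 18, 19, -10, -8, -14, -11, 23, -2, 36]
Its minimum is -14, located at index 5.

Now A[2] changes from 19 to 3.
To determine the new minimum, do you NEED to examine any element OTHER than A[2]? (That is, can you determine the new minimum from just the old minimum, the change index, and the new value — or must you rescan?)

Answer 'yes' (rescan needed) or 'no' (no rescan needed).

Answer: no

Derivation:
Old min = -14 at index 5
Change at index 2: 19 -> 3
Index 2 was NOT the min. New min = min(-14, 3). No rescan of other elements needed.
Needs rescan: no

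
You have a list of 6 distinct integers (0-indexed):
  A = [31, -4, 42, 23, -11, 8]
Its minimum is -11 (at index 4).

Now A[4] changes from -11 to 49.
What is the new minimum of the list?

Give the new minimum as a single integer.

Old min = -11 (at index 4)
Change: A[4] -11 -> 49
Changed element WAS the min. Need to check: is 49 still <= all others?
  Min of remaining elements: -4
  New min = min(49, -4) = -4

Answer: -4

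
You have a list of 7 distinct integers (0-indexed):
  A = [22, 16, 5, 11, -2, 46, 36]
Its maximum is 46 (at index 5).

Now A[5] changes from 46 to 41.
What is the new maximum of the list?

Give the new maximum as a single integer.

Answer: 41

Derivation:
Old max = 46 (at index 5)
Change: A[5] 46 -> 41
Changed element WAS the max -> may need rescan.
  Max of remaining elements: 36
  New max = max(41, 36) = 41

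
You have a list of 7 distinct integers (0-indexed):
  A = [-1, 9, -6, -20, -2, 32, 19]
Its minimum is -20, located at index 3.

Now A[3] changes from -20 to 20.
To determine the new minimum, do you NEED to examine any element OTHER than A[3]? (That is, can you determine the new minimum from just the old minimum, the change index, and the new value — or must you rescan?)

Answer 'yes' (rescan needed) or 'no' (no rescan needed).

Answer: yes

Derivation:
Old min = -20 at index 3
Change at index 3: -20 -> 20
Index 3 WAS the min and new value 20 > old min -20. Must rescan other elements to find the new min.
Needs rescan: yes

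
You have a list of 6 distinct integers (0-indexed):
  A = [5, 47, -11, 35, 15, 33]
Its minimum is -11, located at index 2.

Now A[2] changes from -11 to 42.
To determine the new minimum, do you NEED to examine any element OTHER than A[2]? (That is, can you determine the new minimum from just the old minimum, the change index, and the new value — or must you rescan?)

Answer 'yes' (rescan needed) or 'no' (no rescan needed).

Old min = -11 at index 2
Change at index 2: -11 -> 42
Index 2 WAS the min and new value 42 > old min -11. Must rescan other elements to find the new min.
Needs rescan: yes

Answer: yes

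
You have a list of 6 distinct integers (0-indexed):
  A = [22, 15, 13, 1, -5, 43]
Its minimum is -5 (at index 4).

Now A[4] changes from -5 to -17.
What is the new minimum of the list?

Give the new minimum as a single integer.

Answer: -17

Derivation:
Old min = -5 (at index 4)
Change: A[4] -5 -> -17
Changed element WAS the min. Need to check: is -17 still <= all others?
  Min of remaining elements: 1
  New min = min(-17, 1) = -17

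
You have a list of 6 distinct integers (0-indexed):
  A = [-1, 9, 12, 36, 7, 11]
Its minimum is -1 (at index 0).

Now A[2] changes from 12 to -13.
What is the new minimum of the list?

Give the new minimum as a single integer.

Answer: -13

Derivation:
Old min = -1 (at index 0)
Change: A[2] 12 -> -13
Changed element was NOT the old min.
  New min = min(old_min, new_val) = min(-1, -13) = -13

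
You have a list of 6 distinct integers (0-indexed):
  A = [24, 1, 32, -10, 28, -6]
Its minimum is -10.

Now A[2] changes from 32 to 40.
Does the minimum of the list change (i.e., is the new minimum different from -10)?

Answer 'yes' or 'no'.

Answer: no

Derivation:
Old min = -10
Change: A[2] 32 -> 40
Changed element was NOT the min; min changes only if 40 < -10.
New min = -10; changed? no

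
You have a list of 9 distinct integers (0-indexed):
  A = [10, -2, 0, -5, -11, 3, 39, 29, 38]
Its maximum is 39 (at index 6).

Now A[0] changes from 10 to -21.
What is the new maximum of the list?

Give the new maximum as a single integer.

Answer: 39

Derivation:
Old max = 39 (at index 6)
Change: A[0] 10 -> -21
Changed element was NOT the old max.
  New max = max(old_max, new_val) = max(39, -21) = 39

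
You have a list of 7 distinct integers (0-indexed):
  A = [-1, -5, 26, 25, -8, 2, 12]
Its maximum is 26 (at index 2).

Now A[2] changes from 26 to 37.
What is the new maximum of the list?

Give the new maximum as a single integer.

Answer: 37

Derivation:
Old max = 26 (at index 2)
Change: A[2] 26 -> 37
Changed element WAS the max -> may need rescan.
  Max of remaining elements: 25
  New max = max(37, 25) = 37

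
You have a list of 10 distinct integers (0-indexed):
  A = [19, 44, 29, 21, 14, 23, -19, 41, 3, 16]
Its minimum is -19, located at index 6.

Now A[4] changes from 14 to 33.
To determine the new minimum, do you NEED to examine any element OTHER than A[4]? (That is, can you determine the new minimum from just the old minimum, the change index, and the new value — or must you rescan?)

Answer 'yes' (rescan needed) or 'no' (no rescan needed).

Answer: no

Derivation:
Old min = -19 at index 6
Change at index 4: 14 -> 33
Index 4 was NOT the min. New min = min(-19, 33). No rescan of other elements needed.
Needs rescan: no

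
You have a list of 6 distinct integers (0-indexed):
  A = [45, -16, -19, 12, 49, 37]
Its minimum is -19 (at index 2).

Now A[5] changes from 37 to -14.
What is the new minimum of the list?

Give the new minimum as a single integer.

Old min = -19 (at index 2)
Change: A[5] 37 -> -14
Changed element was NOT the old min.
  New min = min(old_min, new_val) = min(-19, -14) = -19

Answer: -19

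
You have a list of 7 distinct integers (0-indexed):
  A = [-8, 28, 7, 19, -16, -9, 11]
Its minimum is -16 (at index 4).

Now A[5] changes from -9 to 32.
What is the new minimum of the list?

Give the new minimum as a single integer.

Answer: -16

Derivation:
Old min = -16 (at index 4)
Change: A[5] -9 -> 32
Changed element was NOT the old min.
  New min = min(old_min, new_val) = min(-16, 32) = -16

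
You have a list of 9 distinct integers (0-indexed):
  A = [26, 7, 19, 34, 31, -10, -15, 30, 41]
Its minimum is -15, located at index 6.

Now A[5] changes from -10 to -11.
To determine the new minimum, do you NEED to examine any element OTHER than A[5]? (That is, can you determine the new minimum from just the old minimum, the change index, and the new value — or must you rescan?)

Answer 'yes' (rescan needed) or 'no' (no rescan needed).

Old min = -15 at index 6
Change at index 5: -10 -> -11
Index 5 was NOT the min. New min = min(-15, -11). No rescan of other elements needed.
Needs rescan: no

Answer: no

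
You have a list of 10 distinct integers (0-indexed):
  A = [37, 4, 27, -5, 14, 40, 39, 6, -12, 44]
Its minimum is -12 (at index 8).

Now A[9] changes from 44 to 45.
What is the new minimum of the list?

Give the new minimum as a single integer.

Old min = -12 (at index 8)
Change: A[9] 44 -> 45
Changed element was NOT the old min.
  New min = min(old_min, new_val) = min(-12, 45) = -12

Answer: -12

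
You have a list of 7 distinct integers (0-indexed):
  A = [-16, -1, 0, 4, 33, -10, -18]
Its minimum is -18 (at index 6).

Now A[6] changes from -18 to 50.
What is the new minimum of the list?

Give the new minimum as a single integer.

Old min = -18 (at index 6)
Change: A[6] -18 -> 50
Changed element WAS the min. Need to check: is 50 still <= all others?
  Min of remaining elements: -16
  New min = min(50, -16) = -16

Answer: -16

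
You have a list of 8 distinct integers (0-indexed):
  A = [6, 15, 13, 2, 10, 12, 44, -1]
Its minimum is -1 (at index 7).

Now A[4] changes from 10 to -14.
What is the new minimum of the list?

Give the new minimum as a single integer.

Old min = -1 (at index 7)
Change: A[4] 10 -> -14
Changed element was NOT the old min.
  New min = min(old_min, new_val) = min(-1, -14) = -14

Answer: -14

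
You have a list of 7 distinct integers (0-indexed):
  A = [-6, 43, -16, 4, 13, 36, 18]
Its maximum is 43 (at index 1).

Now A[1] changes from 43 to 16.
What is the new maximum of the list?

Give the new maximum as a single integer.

Answer: 36

Derivation:
Old max = 43 (at index 1)
Change: A[1] 43 -> 16
Changed element WAS the max -> may need rescan.
  Max of remaining elements: 36
  New max = max(16, 36) = 36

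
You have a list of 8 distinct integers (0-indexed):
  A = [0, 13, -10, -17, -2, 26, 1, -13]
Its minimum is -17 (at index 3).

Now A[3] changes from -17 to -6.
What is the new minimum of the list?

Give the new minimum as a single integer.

Answer: -13

Derivation:
Old min = -17 (at index 3)
Change: A[3] -17 -> -6
Changed element WAS the min. Need to check: is -6 still <= all others?
  Min of remaining elements: -13
  New min = min(-6, -13) = -13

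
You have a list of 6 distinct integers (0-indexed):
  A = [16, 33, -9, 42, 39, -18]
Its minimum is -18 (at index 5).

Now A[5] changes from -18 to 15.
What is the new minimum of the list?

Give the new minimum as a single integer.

Answer: -9

Derivation:
Old min = -18 (at index 5)
Change: A[5] -18 -> 15
Changed element WAS the min. Need to check: is 15 still <= all others?
  Min of remaining elements: -9
  New min = min(15, -9) = -9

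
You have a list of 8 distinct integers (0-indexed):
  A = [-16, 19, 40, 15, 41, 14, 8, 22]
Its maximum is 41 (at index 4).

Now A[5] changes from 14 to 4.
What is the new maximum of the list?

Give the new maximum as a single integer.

Answer: 41

Derivation:
Old max = 41 (at index 4)
Change: A[5] 14 -> 4
Changed element was NOT the old max.
  New max = max(old_max, new_val) = max(41, 4) = 41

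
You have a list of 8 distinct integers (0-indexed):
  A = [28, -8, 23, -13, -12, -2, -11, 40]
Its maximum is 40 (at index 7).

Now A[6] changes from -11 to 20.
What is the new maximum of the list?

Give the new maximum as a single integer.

Old max = 40 (at index 7)
Change: A[6] -11 -> 20
Changed element was NOT the old max.
  New max = max(old_max, new_val) = max(40, 20) = 40

Answer: 40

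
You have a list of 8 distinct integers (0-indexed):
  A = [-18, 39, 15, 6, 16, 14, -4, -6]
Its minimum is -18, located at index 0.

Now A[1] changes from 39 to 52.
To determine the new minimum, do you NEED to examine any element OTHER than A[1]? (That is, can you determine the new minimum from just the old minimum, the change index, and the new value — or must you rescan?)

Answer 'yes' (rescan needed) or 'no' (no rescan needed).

Old min = -18 at index 0
Change at index 1: 39 -> 52
Index 1 was NOT the min. New min = min(-18, 52). No rescan of other elements needed.
Needs rescan: no

Answer: no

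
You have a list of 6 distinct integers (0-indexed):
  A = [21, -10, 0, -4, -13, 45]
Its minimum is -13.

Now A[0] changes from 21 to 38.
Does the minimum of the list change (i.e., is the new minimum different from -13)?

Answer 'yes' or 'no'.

Old min = -13
Change: A[0] 21 -> 38
Changed element was NOT the min; min changes only if 38 < -13.
New min = -13; changed? no

Answer: no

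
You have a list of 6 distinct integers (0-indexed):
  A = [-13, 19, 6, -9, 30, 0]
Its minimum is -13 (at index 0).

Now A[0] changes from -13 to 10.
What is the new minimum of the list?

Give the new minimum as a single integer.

Old min = -13 (at index 0)
Change: A[0] -13 -> 10
Changed element WAS the min. Need to check: is 10 still <= all others?
  Min of remaining elements: -9
  New min = min(10, -9) = -9

Answer: -9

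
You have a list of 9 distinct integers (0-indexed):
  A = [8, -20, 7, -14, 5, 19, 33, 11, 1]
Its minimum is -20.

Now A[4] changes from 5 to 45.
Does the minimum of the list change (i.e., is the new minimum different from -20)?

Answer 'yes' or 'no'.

Answer: no

Derivation:
Old min = -20
Change: A[4] 5 -> 45
Changed element was NOT the min; min changes only if 45 < -20.
New min = -20; changed? no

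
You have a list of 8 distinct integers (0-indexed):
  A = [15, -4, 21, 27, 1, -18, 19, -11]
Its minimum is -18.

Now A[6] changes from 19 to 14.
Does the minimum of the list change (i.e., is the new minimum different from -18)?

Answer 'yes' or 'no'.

Answer: no

Derivation:
Old min = -18
Change: A[6] 19 -> 14
Changed element was NOT the min; min changes only if 14 < -18.
New min = -18; changed? no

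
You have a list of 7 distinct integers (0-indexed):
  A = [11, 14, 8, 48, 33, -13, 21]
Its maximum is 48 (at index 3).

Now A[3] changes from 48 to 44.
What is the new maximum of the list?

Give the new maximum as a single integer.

Old max = 48 (at index 3)
Change: A[3] 48 -> 44
Changed element WAS the max -> may need rescan.
  Max of remaining elements: 33
  New max = max(44, 33) = 44

Answer: 44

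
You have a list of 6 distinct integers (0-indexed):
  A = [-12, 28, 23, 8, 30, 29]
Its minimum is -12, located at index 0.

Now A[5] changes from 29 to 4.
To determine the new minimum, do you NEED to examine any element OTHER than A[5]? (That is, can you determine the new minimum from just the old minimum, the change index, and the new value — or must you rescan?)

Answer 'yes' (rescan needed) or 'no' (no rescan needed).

Answer: no

Derivation:
Old min = -12 at index 0
Change at index 5: 29 -> 4
Index 5 was NOT the min. New min = min(-12, 4). No rescan of other elements needed.
Needs rescan: no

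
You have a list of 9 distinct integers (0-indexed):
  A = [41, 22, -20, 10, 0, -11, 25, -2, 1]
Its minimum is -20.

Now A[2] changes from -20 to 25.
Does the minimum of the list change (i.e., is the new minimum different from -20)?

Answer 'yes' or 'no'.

Answer: yes

Derivation:
Old min = -20
Change: A[2] -20 -> 25
Changed element was the min; new min must be rechecked.
New min = -11; changed? yes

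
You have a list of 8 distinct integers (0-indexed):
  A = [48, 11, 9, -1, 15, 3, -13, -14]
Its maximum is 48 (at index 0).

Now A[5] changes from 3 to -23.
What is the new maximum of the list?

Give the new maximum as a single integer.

Answer: 48

Derivation:
Old max = 48 (at index 0)
Change: A[5] 3 -> -23
Changed element was NOT the old max.
  New max = max(old_max, new_val) = max(48, -23) = 48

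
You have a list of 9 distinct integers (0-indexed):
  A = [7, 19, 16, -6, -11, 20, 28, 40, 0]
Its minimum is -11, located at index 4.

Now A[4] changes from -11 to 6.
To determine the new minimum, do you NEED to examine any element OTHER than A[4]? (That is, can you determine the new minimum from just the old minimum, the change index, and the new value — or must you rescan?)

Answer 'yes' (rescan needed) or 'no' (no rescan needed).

Old min = -11 at index 4
Change at index 4: -11 -> 6
Index 4 WAS the min and new value 6 > old min -11. Must rescan other elements to find the new min.
Needs rescan: yes

Answer: yes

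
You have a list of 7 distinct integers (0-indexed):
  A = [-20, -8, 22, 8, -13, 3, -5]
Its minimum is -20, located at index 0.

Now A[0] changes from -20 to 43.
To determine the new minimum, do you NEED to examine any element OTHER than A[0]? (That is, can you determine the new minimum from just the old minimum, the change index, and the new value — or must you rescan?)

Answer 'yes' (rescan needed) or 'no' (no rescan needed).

Answer: yes

Derivation:
Old min = -20 at index 0
Change at index 0: -20 -> 43
Index 0 WAS the min and new value 43 > old min -20. Must rescan other elements to find the new min.
Needs rescan: yes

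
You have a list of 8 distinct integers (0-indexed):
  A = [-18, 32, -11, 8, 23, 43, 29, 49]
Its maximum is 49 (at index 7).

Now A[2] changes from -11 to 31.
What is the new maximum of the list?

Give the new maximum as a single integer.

Answer: 49

Derivation:
Old max = 49 (at index 7)
Change: A[2] -11 -> 31
Changed element was NOT the old max.
  New max = max(old_max, new_val) = max(49, 31) = 49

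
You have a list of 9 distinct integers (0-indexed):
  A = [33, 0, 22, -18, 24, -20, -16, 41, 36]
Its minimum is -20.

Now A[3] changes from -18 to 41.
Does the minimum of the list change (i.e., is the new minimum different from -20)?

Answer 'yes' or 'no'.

Old min = -20
Change: A[3] -18 -> 41
Changed element was NOT the min; min changes only if 41 < -20.
New min = -20; changed? no

Answer: no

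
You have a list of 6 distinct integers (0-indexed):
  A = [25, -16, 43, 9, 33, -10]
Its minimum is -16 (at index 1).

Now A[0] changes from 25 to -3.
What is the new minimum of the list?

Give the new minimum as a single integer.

Answer: -16

Derivation:
Old min = -16 (at index 1)
Change: A[0] 25 -> -3
Changed element was NOT the old min.
  New min = min(old_min, new_val) = min(-16, -3) = -16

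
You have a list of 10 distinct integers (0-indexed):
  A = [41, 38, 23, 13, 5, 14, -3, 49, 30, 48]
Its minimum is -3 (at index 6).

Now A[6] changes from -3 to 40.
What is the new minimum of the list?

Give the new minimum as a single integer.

Answer: 5

Derivation:
Old min = -3 (at index 6)
Change: A[6] -3 -> 40
Changed element WAS the min. Need to check: is 40 still <= all others?
  Min of remaining elements: 5
  New min = min(40, 5) = 5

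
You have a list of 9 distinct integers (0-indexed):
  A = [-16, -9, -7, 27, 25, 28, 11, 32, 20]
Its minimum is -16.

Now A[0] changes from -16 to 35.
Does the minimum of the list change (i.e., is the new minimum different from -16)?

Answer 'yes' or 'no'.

Old min = -16
Change: A[0] -16 -> 35
Changed element was the min; new min must be rechecked.
New min = -9; changed? yes

Answer: yes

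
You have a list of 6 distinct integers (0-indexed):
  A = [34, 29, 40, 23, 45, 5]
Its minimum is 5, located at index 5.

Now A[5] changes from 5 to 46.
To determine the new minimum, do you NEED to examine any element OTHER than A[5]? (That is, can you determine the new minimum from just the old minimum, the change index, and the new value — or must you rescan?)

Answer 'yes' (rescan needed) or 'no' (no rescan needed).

Old min = 5 at index 5
Change at index 5: 5 -> 46
Index 5 WAS the min and new value 46 > old min 5. Must rescan other elements to find the new min.
Needs rescan: yes

Answer: yes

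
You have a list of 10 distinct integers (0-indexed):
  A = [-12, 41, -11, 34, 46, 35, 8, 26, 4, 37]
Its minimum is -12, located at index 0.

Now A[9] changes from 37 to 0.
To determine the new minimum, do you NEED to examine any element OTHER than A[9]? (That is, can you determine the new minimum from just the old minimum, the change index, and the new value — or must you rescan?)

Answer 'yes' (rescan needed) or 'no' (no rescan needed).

Old min = -12 at index 0
Change at index 9: 37 -> 0
Index 9 was NOT the min. New min = min(-12, 0). No rescan of other elements needed.
Needs rescan: no

Answer: no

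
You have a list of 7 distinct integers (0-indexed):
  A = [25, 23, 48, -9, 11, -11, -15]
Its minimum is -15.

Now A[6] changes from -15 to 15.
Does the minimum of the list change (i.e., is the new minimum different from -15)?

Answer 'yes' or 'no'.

Answer: yes

Derivation:
Old min = -15
Change: A[6] -15 -> 15
Changed element was the min; new min must be rechecked.
New min = -11; changed? yes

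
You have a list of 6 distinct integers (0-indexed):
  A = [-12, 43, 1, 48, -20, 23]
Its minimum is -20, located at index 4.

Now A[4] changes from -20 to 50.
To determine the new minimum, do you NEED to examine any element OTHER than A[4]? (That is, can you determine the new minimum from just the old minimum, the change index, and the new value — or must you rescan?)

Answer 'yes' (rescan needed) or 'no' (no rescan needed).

Answer: yes

Derivation:
Old min = -20 at index 4
Change at index 4: -20 -> 50
Index 4 WAS the min and new value 50 > old min -20. Must rescan other elements to find the new min.
Needs rescan: yes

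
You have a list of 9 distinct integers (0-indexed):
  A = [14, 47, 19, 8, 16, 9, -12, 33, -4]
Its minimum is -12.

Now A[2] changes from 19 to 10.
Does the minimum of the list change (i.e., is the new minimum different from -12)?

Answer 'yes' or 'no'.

Answer: no

Derivation:
Old min = -12
Change: A[2] 19 -> 10
Changed element was NOT the min; min changes only if 10 < -12.
New min = -12; changed? no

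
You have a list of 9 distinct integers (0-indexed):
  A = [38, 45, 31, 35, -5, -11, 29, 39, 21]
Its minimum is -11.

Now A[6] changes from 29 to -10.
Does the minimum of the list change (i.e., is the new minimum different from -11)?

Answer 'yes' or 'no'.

Answer: no

Derivation:
Old min = -11
Change: A[6] 29 -> -10
Changed element was NOT the min; min changes only if -10 < -11.
New min = -11; changed? no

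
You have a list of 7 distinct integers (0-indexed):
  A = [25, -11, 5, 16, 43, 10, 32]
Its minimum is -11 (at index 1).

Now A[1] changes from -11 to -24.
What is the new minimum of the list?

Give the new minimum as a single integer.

Old min = -11 (at index 1)
Change: A[1] -11 -> -24
Changed element WAS the min. Need to check: is -24 still <= all others?
  Min of remaining elements: 5
  New min = min(-24, 5) = -24

Answer: -24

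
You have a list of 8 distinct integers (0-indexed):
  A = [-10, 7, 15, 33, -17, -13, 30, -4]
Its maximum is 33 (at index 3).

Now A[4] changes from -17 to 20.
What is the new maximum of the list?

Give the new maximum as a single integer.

Answer: 33

Derivation:
Old max = 33 (at index 3)
Change: A[4] -17 -> 20
Changed element was NOT the old max.
  New max = max(old_max, new_val) = max(33, 20) = 33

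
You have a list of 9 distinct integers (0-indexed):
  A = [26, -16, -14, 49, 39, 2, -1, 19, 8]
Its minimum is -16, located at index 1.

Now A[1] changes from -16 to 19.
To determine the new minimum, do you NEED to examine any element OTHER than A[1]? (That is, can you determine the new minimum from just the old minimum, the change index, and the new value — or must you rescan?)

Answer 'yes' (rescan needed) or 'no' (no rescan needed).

Answer: yes

Derivation:
Old min = -16 at index 1
Change at index 1: -16 -> 19
Index 1 WAS the min and new value 19 > old min -16. Must rescan other elements to find the new min.
Needs rescan: yes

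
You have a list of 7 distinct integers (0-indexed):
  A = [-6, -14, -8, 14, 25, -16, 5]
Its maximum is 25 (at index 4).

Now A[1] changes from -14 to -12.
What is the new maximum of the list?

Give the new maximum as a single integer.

Old max = 25 (at index 4)
Change: A[1] -14 -> -12
Changed element was NOT the old max.
  New max = max(old_max, new_val) = max(25, -12) = 25

Answer: 25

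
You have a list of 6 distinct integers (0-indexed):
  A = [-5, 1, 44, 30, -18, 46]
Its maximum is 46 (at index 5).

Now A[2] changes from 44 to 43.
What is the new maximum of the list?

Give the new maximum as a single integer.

Old max = 46 (at index 5)
Change: A[2] 44 -> 43
Changed element was NOT the old max.
  New max = max(old_max, new_val) = max(46, 43) = 46

Answer: 46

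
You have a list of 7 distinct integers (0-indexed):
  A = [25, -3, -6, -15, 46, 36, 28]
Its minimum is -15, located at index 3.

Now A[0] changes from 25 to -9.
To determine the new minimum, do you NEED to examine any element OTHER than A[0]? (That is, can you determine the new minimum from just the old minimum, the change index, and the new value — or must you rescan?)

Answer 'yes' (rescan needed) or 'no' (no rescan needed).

Answer: no

Derivation:
Old min = -15 at index 3
Change at index 0: 25 -> -9
Index 0 was NOT the min. New min = min(-15, -9). No rescan of other elements needed.
Needs rescan: no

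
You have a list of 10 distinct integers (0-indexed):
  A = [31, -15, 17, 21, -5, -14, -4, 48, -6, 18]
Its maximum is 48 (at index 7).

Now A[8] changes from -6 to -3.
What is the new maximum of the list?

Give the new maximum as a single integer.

Old max = 48 (at index 7)
Change: A[8] -6 -> -3
Changed element was NOT the old max.
  New max = max(old_max, new_val) = max(48, -3) = 48

Answer: 48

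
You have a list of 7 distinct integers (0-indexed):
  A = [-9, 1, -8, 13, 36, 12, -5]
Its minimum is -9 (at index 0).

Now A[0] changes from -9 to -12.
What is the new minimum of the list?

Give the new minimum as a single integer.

Old min = -9 (at index 0)
Change: A[0] -9 -> -12
Changed element WAS the min. Need to check: is -12 still <= all others?
  Min of remaining elements: -8
  New min = min(-12, -8) = -12

Answer: -12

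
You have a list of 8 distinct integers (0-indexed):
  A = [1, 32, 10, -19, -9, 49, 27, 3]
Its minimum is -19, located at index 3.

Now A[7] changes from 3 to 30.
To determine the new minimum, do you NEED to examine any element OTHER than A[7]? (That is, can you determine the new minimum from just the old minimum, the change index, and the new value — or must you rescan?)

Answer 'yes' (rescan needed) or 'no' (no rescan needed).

Answer: no

Derivation:
Old min = -19 at index 3
Change at index 7: 3 -> 30
Index 7 was NOT the min. New min = min(-19, 30). No rescan of other elements needed.
Needs rescan: no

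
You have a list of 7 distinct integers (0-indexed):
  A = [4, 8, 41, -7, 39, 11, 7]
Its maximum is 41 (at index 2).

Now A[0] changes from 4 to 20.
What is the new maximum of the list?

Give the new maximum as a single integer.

Answer: 41

Derivation:
Old max = 41 (at index 2)
Change: A[0] 4 -> 20
Changed element was NOT the old max.
  New max = max(old_max, new_val) = max(41, 20) = 41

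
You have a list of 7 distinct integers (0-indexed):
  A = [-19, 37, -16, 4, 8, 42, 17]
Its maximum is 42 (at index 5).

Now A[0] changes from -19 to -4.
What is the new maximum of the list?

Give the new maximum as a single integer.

Old max = 42 (at index 5)
Change: A[0] -19 -> -4
Changed element was NOT the old max.
  New max = max(old_max, new_val) = max(42, -4) = 42

Answer: 42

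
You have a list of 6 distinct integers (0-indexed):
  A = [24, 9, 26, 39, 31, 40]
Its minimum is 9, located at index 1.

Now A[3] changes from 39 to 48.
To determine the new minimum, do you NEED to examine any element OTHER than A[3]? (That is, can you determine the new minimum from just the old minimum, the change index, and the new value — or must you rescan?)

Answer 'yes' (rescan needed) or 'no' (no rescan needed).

Old min = 9 at index 1
Change at index 3: 39 -> 48
Index 3 was NOT the min. New min = min(9, 48). No rescan of other elements needed.
Needs rescan: no

Answer: no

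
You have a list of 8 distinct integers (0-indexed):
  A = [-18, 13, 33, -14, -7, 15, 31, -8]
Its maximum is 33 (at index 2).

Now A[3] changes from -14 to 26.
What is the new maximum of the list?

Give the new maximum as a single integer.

Old max = 33 (at index 2)
Change: A[3] -14 -> 26
Changed element was NOT the old max.
  New max = max(old_max, new_val) = max(33, 26) = 33

Answer: 33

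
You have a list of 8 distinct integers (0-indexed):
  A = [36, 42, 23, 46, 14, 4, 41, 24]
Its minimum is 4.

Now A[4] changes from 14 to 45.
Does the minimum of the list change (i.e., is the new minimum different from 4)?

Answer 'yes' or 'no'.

Old min = 4
Change: A[4] 14 -> 45
Changed element was NOT the min; min changes only if 45 < 4.
New min = 4; changed? no

Answer: no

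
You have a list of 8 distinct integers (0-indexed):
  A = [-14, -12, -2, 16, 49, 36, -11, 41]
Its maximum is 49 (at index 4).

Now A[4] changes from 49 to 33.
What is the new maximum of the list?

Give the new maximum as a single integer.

Answer: 41

Derivation:
Old max = 49 (at index 4)
Change: A[4] 49 -> 33
Changed element WAS the max -> may need rescan.
  Max of remaining elements: 41
  New max = max(33, 41) = 41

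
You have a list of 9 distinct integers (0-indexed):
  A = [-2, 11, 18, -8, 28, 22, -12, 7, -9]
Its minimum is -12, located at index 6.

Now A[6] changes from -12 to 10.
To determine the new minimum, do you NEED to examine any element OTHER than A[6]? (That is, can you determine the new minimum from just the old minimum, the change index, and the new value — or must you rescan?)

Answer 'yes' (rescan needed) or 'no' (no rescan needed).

Old min = -12 at index 6
Change at index 6: -12 -> 10
Index 6 WAS the min and new value 10 > old min -12. Must rescan other elements to find the new min.
Needs rescan: yes

Answer: yes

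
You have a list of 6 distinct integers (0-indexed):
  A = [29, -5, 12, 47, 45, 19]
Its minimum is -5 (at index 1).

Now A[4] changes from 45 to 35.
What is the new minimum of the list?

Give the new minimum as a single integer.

Answer: -5

Derivation:
Old min = -5 (at index 1)
Change: A[4] 45 -> 35
Changed element was NOT the old min.
  New min = min(old_min, new_val) = min(-5, 35) = -5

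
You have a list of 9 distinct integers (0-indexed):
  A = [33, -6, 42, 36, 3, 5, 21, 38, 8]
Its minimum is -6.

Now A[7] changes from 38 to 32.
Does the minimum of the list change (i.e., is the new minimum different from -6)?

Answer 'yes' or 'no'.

Answer: no

Derivation:
Old min = -6
Change: A[7] 38 -> 32
Changed element was NOT the min; min changes only if 32 < -6.
New min = -6; changed? no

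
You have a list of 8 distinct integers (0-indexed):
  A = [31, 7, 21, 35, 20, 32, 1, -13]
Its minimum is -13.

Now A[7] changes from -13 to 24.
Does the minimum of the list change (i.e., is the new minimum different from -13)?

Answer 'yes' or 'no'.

Old min = -13
Change: A[7] -13 -> 24
Changed element was the min; new min must be rechecked.
New min = 1; changed? yes

Answer: yes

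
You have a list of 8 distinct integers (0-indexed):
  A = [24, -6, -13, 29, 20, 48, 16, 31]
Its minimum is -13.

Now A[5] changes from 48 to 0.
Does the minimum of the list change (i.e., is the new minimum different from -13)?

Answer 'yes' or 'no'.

Answer: no

Derivation:
Old min = -13
Change: A[5] 48 -> 0
Changed element was NOT the min; min changes only if 0 < -13.
New min = -13; changed? no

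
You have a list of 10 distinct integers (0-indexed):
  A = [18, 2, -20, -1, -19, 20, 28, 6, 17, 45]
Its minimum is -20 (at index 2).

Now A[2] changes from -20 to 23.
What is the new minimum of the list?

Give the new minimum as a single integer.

Answer: -19

Derivation:
Old min = -20 (at index 2)
Change: A[2] -20 -> 23
Changed element WAS the min. Need to check: is 23 still <= all others?
  Min of remaining elements: -19
  New min = min(23, -19) = -19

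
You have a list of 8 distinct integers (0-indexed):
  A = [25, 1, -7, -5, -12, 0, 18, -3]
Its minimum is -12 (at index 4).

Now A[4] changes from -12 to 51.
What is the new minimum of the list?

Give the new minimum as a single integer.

Old min = -12 (at index 4)
Change: A[4] -12 -> 51
Changed element WAS the min. Need to check: is 51 still <= all others?
  Min of remaining elements: -7
  New min = min(51, -7) = -7

Answer: -7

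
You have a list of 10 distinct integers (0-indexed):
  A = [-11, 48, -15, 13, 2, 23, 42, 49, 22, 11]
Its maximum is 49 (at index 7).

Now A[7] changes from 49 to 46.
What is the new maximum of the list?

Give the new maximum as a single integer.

Answer: 48

Derivation:
Old max = 49 (at index 7)
Change: A[7] 49 -> 46
Changed element WAS the max -> may need rescan.
  Max of remaining elements: 48
  New max = max(46, 48) = 48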